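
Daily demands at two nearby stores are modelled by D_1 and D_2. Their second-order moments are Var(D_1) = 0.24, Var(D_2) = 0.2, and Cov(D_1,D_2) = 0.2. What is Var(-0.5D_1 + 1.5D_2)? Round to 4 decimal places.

0.2100

Var(-0.5D_1 + 1.5D_2) = (-0.5)²·Var(D_1) + (1.5)²·Var(D_2) + 2·(-0.5)·(1.5)·Cov(D_1,D_2)
= 0.25·0.24 + 2.25·0.2 + -1.5·0.2 = 0.21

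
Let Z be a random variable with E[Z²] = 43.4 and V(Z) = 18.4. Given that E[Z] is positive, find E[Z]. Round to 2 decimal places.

(E[Z])² = E[Z²] − V(Z) = 43.4 − 18.4 = 25
E[Z] = √25 = 5

5.00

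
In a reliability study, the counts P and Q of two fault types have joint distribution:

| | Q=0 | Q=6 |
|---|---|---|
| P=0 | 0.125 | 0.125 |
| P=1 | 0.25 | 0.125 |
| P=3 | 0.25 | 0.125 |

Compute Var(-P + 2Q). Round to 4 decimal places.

36.7500

E[P] = 1.5,  E[Q] = 2.25,  E[PQ] = 3
Var(P) = 3.75 − (1.5)² = 1.5;  Var(Q) = 13.5 − (2.25)² = 8.4375
Cov(P,Q) = 3 − (1.5)(2.25) = -0.375
Var(-P + 2Q) = (-1)²·1.5 + (2)²·8.4375 + 2·(-1)·(2)·-0.375 = 36.75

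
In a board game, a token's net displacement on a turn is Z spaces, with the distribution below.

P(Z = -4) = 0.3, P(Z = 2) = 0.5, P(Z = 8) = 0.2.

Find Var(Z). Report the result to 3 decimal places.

E[Z] = (-4)(0.3) + (2)(0.5) + (8)(0.2) = 1.4
E[Z²] = (-4)²(0.3) + (2)²(0.5) + (8)²(0.2) = 19.6
Var(Z) = E[Z²] − (E[Z])² = 19.6 − (1.4)² = 17.64

17.640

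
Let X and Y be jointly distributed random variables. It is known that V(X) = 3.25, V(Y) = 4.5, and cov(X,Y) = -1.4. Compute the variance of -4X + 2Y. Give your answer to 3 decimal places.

V(-4X + 2Y) = (-4)²·V(X) + (2)²·V(Y) + 2·(-4)·(2)·cov(X,Y)
= 16·3.25 + 4·4.5 + -16·-1.4 = 92.4

92.400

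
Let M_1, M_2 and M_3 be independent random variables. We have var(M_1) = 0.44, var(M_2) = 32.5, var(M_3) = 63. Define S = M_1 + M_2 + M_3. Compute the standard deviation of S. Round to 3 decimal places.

By independence, var(S) = (1)²var(M_1) + (1)²var(M_2) + (1)²var(M_3)
= (1)²·0.44 + (1)²·32.5 + (1)²·63 = 95.94
SD(S) = √95.94 ≈ 9.795

9.795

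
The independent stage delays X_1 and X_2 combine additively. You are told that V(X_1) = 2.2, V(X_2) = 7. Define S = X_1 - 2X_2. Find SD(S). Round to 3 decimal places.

By independence, V(S) = (1)²V(X_1) + (-2)²V(X_2)
= (1)²·2.2 + (-2)²·7 = 30.2
SD(S) = √30.2 ≈ 5.495

5.495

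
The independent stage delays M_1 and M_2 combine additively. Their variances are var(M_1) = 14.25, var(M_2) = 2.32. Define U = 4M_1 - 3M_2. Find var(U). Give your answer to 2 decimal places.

By independence, var(U) = (4)²var(M_1) + (-3)²var(M_2)
= (4)²·14.25 + (-3)²·2.32 = 248.88

248.88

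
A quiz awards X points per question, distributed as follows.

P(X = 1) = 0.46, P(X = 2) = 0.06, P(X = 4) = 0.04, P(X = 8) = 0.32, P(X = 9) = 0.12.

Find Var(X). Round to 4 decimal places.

12.3556

E[X] = (1)(0.46) + (2)(0.06) + (4)(0.04) + (8)(0.32) + (9)(0.12) = 4.38
E[X²] = (1)²(0.46) + (2)²(0.06) + (4)²(0.04) + (8)²(0.32) + (9)²(0.12) = 31.54
Var(X) = E[X²] − (E[X])² = 31.54 − (4.38)² = 12.3556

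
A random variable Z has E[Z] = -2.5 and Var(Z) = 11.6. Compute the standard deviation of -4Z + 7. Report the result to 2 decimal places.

13.62

Var(-4Z + 7) = (-4)²·11.6 = 185.6
sd(-4Z + 7) = √185.6 ≈ 13.62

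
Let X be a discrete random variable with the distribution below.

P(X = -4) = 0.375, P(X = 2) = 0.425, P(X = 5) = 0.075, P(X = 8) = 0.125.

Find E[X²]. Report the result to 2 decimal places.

E[X²] = (-4)²(0.375) + (2)²(0.425) + (5)²(0.075) + (8)²(0.125) = 17.575

17.58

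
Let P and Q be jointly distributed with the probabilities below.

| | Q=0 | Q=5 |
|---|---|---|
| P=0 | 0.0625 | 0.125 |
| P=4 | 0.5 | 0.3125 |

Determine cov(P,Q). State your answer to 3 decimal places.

-0.859

E[P] = 3.25,  E[Q] = 2.1875
E[PQ] = 6.25
cov(P,Q) = E[PQ] − E[P]E[Q] = 6.25 − (3.25)(2.1875) = -0.859375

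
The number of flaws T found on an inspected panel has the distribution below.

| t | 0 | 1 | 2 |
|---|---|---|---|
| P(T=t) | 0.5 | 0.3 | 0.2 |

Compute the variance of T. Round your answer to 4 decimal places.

0.6100

E[T] = (0)(0.5) + (1)(0.3) + (2)(0.2) = 0.7
E[T²] = (0)²(0.5) + (1)²(0.3) + (2)²(0.2) = 1.1
Var(T) = E[T²] − (E[T])² = 1.1 − (0.7)² = 0.61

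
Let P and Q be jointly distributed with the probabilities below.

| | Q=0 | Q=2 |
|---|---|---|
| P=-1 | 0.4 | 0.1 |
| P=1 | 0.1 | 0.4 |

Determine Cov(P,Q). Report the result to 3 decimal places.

E[P] = 0,  E[Q] = 1
E[PQ] = 0.6
Cov(P,Q) = E[PQ] − E[P]E[Q] = 0.6 − (0)(1) = 0.6

0.600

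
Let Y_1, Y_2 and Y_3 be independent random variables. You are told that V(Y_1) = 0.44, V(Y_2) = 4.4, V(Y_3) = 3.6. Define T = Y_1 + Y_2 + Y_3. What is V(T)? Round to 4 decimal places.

8.4400

By independence, V(T) = (1)²V(Y_1) + (1)²V(Y_2) + (1)²V(Y_3)
= (1)²·0.44 + (1)²·4.4 + (1)²·3.6 = 8.44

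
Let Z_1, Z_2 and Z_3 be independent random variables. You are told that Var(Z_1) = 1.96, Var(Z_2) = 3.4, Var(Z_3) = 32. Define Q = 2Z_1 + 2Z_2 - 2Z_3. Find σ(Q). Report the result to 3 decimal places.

By independence, Var(Q) = (2)²Var(Z_1) + (2)²Var(Z_2) + (-2)²Var(Z_3)
= (2)²·1.96 + (2)²·3.4 + (-2)²·32 = 149.44
σ(Q) = √149.44 ≈ 12.225

12.225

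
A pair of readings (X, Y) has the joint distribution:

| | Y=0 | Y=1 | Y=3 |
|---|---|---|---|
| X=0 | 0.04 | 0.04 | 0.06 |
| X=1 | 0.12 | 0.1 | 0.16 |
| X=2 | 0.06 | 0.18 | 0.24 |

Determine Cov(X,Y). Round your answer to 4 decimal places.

E[X] = 1.34,  E[Y] = 1.7
E[XY] = 2.38
Cov(X,Y) = E[XY] − E[X]E[Y] = 2.38 − (1.34)(1.7) = 0.102

0.1020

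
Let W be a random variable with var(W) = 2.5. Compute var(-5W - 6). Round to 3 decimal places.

var(-5W - 6) = (-5)²·var(W) = 25·2.5 = 62.5

62.500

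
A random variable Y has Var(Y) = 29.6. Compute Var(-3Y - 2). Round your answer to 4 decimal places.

266.4000

Var(-3Y - 2) = (-3)²·Var(Y) = 9·29.6 = 266.4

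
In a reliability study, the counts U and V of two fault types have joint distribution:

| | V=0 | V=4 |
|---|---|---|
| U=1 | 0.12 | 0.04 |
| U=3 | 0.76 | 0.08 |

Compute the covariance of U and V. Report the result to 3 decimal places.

E[U] = 2.68,  E[V] = 0.48
E[UV] = 1.12
Cov(U,V) = E[UV] − E[U]E[V] = 1.12 − (2.68)(0.48) = -0.1664

-0.166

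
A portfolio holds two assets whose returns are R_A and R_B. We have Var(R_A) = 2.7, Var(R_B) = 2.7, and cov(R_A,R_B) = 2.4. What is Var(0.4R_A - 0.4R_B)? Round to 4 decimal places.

0.0960

Var(0.4R_A - 0.4R_B) = (0.4)²·Var(R_A) + (-0.4)²·Var(R_B) + 2·(0.4)·(-0.4)·cov(R_A,R_B)
= 0.16·2.7 + 0.16·2.7 + -0.32·2.4 = 0.096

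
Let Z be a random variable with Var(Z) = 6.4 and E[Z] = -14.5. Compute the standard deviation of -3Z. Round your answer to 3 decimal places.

7.589

Var(-3Z) = (-3)²·6.4 = 57.6
SD(-3Z) = √57.6 ≈ 7.589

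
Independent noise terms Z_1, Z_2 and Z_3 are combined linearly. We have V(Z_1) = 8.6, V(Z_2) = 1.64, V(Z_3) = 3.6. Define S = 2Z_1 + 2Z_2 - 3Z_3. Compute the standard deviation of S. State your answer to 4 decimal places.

8.5650

By independence, V(S) = (2)²V(Z_1) + (2)²V(Z_2) + (-3)²V(Z_3)
= (2)²·8.6 + (2)²·1.64 + (-3)²·3.6 = 73.36
σ(S) = √73.36 ≈ 8.5650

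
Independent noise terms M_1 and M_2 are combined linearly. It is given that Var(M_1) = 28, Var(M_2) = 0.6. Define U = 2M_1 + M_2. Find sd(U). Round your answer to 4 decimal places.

By independence, Var(U) = (2)²Var(M_1) + (1)²Var(M_2)
= (2)²·28 + (1)²·0.6 = 112.6
sd(U) = √112.6 ≈ 10.6113

10.6113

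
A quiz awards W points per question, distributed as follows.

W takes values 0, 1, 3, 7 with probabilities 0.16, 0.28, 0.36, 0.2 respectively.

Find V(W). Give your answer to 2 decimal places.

E[W] = (0)(0.16) + (1)(0.28) + (3)(0.36) + (7)(0.2) = 2.76
E[W²] = (0)²(0.16) + (1)²(0.28) + (3)²(0.36) + (7)²(0.2) = 13.32
V(W) = E[W²] − (E[W])² = 13.32 − (2.76)² = 5.7024

5.70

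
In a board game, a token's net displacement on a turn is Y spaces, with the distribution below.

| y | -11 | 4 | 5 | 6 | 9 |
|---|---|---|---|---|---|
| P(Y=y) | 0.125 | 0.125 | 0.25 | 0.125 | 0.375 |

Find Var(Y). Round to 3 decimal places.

38.000

E[Y] = (-11)(0.125) + (4)(0.125) + (5)(0.25) + (6)(0.125) + (9)(0.375) = 4.5
E[Y²] = (-11)²(0.125) + (4)²(0.125) + (5)²(0.25) + (6)²(0.125) + (9)²(0.375) = 58.25
Var(Y) = E[Y²] − (E[Y])² = 58.25 − (4.5)² = 38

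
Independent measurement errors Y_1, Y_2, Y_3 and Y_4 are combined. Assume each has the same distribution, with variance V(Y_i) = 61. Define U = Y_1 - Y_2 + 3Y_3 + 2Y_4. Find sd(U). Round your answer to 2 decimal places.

By independence, V(U) = (1)²V(Y_1) + (-1)²V(Y_2) + (3)²V(Y_3) + (2)²V(Y_4)
= (1)²·61 + (-1)²·61 + (3)²·61 + (2)²·61 = 915
sd(U) = √915 ≈ 30.25

30.25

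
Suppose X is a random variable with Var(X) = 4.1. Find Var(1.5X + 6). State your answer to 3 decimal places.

Var(1.5X + 6) = (1.5)²·Var(X) = 2.25·4.1 = 9.225

9.225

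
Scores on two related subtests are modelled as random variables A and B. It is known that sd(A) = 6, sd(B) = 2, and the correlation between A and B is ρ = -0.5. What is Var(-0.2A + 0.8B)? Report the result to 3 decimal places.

5.920

Var(A) = (6)² = 36;  Var(B) = (2)² = 4
Cov(A,B) = ρ·sd(A)·sd(B) = -0.5·6·2 = -6
Var(-0.2A + 0.8B) = (-0.2)²·Var(A) + (0.8)²·Var(B) + 2·(-0.2)·(0.8)·Cov(A,B)
= 0.04·36 + 0.64·4 + -0.32·-6 = 5.92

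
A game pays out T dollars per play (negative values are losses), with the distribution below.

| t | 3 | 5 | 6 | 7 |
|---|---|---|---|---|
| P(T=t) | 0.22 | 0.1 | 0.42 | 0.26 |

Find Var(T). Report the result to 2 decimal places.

2.09

E[T] = (3)(0.22) + (5)(0.1) + (6)(0.42) + (7)(0.26) = 5.5
E[T²] = (3)²(0.22) + (5)²(0.1) + (6)²(0.42) + (7)²(0.26) = 32.34
Var(T) = E[T²] − (E[T])² = 32.34 − (5.5)² = 2.09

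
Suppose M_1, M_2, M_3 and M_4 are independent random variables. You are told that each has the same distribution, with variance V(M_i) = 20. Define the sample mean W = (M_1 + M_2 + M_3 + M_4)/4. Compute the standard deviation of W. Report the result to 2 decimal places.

By independence, V(W) = (0.25)²V(M_1) + (0.25)²V(M_2) + (0.25)²V(M_3) + (0.25)²V(M_4)
= (0.25)²·20 + (0.25)²·20 + (0.25)²·20 + (0.25)²·20 = 5
σ(W) = √5 ≈ 2.24

2.24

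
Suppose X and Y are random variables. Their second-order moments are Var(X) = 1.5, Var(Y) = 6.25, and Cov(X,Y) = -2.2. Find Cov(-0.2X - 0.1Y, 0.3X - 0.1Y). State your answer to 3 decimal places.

-0.006

Cov(-0.2X - 0.1Y, 0.3X - 0.1Y) = (-0.2)(0.3)Var(X) + (-0.1)(-0.1)Var(Y) + [(-0.2)(-0.1) + (-0.1)(0.3)]Cov(X,Y)
= -0.06·1.5 + 0.01·6.25 + -0.01·-2.2 = -0.0055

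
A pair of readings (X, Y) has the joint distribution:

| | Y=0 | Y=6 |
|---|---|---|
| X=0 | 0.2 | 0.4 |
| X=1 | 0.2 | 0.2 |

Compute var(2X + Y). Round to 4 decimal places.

8.6400

E[X] = 0.4,  E[Y] = 3.6,  E[XY] = 1.2
var(X) = 0.4 − (0.4)² = 0.24;  var(Y) = 21.6 − (3.6)² = 8.64
Cov(X,Y) = 1.2 − (0.4)(3.6) = -0.24
var(2X + Y) = (2)²·0.24 + (1)²·8.64 + 2·(2)·(1)·-0.24 = 8.64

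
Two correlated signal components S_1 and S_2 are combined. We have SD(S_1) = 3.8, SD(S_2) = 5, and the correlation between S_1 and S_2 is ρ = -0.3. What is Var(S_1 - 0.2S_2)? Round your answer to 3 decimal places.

Var(S_1) = (3.8)² = 14.44;  Var(S_2) = (5)² = 25
Cov(S_1,S_2) = ρ·SD(S_1)·SD(S_2) = -0.3·3.8·5 = -5.7
Var(S_1 - 0.2S_2) = (1)²·Var(S_1) + (-0.2)²·Var(S_2) + 2·(1)·(-0.2)·Cov(S_1,S_2)
= 1·14.44 + 0.04·25 + -0.4·-5.7 = 17.72

17.720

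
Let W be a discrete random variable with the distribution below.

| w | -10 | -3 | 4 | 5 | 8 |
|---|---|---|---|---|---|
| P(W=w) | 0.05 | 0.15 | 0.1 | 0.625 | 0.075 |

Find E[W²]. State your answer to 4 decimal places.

E[W²] = (-10)²(0.05) + (-3)²(0.15) + (4)²(0.1) + (5)²(0.625) + (8)²(0.075) = 28.375

28.3750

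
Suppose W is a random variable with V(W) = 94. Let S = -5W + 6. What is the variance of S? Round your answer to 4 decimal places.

V(-5W + 6) = (-5)²·V(W) = 25·94 = 2350

2350.0000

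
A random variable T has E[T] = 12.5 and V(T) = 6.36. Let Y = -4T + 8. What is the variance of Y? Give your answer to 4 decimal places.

101.7600

V(-4T + 8) = (-4)²·V(T) = 16·6.36 = 101.76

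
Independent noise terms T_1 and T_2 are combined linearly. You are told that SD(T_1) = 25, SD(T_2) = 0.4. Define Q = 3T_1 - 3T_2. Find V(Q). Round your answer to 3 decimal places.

5626.440

V(T_1) = 625, V(T_2) = 0.16
By independence, V(Q) = (3)²V(T_1) + (-3)²V(T_2)
= (3)²·625 + (-3)²·0.16 = 5626.44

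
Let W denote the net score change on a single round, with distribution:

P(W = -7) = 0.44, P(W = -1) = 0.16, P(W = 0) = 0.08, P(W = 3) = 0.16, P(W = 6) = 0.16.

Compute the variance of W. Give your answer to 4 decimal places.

25.6800

E[W] = (-7)(0.44) + (-1)(0.16) + (0)(0.08) + (3)(0.16) + (6)(0.16) = -1.8
E[W²] = (-7)²(0.44) + (-1)²(0.16) + (0)²(0.08) + (3)²(0.16) + (6)²(0.16) = 28.92
Var(W) = E[W²] − (E[W])² = 28.92 − (-1.8)² = 25.68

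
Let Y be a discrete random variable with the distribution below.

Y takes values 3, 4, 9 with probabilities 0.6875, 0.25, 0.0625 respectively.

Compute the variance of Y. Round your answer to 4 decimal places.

E[Y] = (3)(0.6875) + (4)(0.25) + (9)(0.0625) = 3.625
E[Y²] = (3)²(0.6875) + (4)²(0.25) + (9)²(0.0625) = 15.25
var(Y) = E[Y²] − (E[Y])² = 15.25 − (3.625)² = 2.109375

2.1094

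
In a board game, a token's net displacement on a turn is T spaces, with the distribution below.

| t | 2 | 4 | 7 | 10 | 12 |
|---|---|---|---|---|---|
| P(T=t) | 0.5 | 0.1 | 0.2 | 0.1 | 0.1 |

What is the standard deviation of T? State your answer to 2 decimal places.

E[T] = (2)(0.5) + (4)(0.1) + (7)(0.2) + (10)(0.1) + (12)(0.1) = 5
E[T²] = (2)²(0.5) + (4)²(0.1) + (7)²(0.2) + (10)²(0.1) + (12)²(0.1) = 37.8
V(T) = E[T²] − (E[T])² = 37.8 − (5)² = 12.8
SD(T) = √12.8 ≈ 3.58

3.58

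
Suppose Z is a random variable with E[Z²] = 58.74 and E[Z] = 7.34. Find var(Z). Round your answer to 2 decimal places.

var(Z) = 58.74 − (7.34)² = 4.8644

4.86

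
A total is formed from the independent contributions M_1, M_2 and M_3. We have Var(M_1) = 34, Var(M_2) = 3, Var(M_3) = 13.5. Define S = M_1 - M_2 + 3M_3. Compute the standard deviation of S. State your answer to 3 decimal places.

By independence, Var(S) = (1)²Var(M_1) + (-1)²Var(M_2) + (3)²Var(M_3)
= (1)²·34 + (-1)²·3 + (3)²·13.5 = 158.5
SD(S) = √158.5 ≈ 12.590

12.590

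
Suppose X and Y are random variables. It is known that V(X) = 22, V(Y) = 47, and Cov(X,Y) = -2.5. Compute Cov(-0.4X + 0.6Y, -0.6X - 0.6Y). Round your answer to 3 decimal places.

Cov(-0.4X + 0.6Y, -0.6X - 0.6Y) = (-0.4)(-0.6)V(X) + (0.6)(-0.6)V(Y) + [(-0.4)(-0.6) + (0.6)(-0.6)]Cov(X,Y)
= 0.24·22 + -0.36·47 + -0.12·-2.5 = -11.34

-11.340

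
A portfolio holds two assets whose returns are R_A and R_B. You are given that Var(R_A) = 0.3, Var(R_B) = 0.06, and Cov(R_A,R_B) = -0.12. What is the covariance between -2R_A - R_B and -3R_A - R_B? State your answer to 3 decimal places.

Cov(-2R_A - R_B, -3R_A - R_B) = (-2)(-3)Var(R_A) + (-1)(-1)Var(R_B) + [(-2)(-1) + (-1)(-3)]Cov(R_A,R_B)
= 6·0.3 + 1·0.06 + 5·-0.12 = 1.26

1.260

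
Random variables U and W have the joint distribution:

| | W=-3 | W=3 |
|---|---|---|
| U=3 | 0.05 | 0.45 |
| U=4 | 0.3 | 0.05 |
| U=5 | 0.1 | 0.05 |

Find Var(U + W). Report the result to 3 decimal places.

6.948

E[U] = 3.65,  E[W] = 0.3,  E[UW] = -0.15
Var(U) = 13.85 − (3.65)² = 0.5275;  Var(W) = 9 − (0.3)² = 8.91
Cov(U,W) = -0.15 − (3.65)(0.3) = -1.245
Var(U + W) = (1)²·0.5275 + (1)²·8.91 + 2·(1)·(1)·-1.245 = 6.9475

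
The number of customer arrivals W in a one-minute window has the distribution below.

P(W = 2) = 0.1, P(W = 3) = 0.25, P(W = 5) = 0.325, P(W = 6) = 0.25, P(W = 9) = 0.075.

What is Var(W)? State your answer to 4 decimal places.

3.2875

E[W] = (2)(0.1) + (3)(0.25) + (5)(0.325) + (6)(0.25) + (9)(0.075) = 4.75
E[W²] = (2)²(0.1) + (3)²(0.25) + (5)²(0.325) + (6)²(0.25) + (9)²(0.075) = 25.85
Var(W) = E[W²] − (E[W])² = 25.85 − (4.75)² = 3.2875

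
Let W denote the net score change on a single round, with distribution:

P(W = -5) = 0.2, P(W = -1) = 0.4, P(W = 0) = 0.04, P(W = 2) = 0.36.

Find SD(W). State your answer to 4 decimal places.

2.5254

E[W] = (-5)(0.2) + (-1)(0.4) + (0)(0.04) + (2)(0.36) = -0.68
E[W²] = (-5)²(0.2) + (-1)²(0.4) + (0)²(0.04) + (2)²(0.36) = 6.84
Var(W) = E[W²] − (E[W])² = 6.84 − (-0.68)² = 6.3776
SD(W) = √6.3776 ≈ 2.5254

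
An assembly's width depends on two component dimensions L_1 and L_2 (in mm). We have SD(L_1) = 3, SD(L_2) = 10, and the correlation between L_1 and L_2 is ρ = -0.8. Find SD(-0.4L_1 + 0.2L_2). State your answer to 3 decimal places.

var(L_1) = (3)² = 9;  var(L_2) = (10)² = 100
Cov(L_1,L_2) = ρ·SD(L_1)·SD(L_2) = -0.8·3·10 = -24
var(-0.4L_1 + 0.2L_2) = (-0.4)²·var(L_1) + (0.2)²·var(L_2) + 2·(-0.4)·(0.2)·Cov(L_1,L_2)
= 0.16·9 + 0.04·100 + -0.16·-24 = 9.28
SD(-0.4L_1 + 0.2L_2) = √9.28 ≈ 3.046

3.046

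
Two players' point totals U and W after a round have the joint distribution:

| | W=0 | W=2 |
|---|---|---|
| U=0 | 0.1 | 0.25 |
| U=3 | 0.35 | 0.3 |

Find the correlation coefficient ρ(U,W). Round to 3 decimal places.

-0.242

E[U] = 1.95,  E[W] = 1.1
E[UW] = 1.8
Cov(U,W) = E[UW] − E[U]E[W] = 1.8 − (1.95)(1.1) = -0.345
var(U) = 2.0475,  var(W) = 0.99
ρ = -0.345 / √(2.0475·0.99) ≈ -0.242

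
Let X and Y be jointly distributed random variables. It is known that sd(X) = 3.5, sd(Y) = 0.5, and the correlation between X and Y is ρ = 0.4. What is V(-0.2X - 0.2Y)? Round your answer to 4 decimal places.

V(X) = (3.5)² = 12.25;  V(Y) = (0.5)² = 0.25
cov(X,Y) = ρ·sd(X)·sd(Y) = 0.4·3.5·0.5 = 0.7
V(-0.2X - 0.2Y) = (-0.2)²·V(X) + (-0.2)²·V(Y) + 2·(-0.2)·(-0.2)·cov(X,Y)
= 0.04·12.25 + 0.04·0.25 + 0.08·0.7 = 0.556

0.5560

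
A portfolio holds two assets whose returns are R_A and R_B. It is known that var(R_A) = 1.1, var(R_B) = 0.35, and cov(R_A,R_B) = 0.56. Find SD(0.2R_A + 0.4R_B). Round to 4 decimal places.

0.4354

var(0.2R_A + 0.4R_B) = (0.2)²·var(R_A) + (0.4)²·var(R_B) + 2·(0.2)·(0.4)·cov(R_A,R_B)
= 0.04·1.1 + 0.16·0.35 + 0.16·0.56 = 0.1896
SD(0.2R_A + 0.4R_B) = √0.1896 ≈ 0.4354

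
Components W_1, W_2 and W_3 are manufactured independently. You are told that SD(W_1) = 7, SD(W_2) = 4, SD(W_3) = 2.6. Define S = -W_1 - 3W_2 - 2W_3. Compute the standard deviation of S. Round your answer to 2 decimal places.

Var(W_1) = 49, Var(W_2) = 16, Var(W_3) = 6.76
By independence, Var(S) = (-1)²Var(W_1) + (-3)²Var(W_2) + (-2)²Var(W_3)
= (-1)²·49 + (-3)²·16 + (-2)²·6.76 = 220.04
SD(S) = √220.04 ≈ 14.83

14.83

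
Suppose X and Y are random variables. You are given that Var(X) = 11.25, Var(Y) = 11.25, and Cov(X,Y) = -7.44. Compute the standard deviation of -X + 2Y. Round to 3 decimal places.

Var(-X + 2Y) = (-1)²·Var(X) + (2)²·Var(Y) + 2·(-1)·(2)·Cov(X,Y)
= 1·11.25 + 4·11.25 + -4·-7.44 = 86.01
SD(-X + 2Y) = √86.01 ≈ 9.274

9.274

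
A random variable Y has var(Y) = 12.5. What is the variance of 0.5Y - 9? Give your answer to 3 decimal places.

var(0.5Y - 9) = (0.5)²·var(Y) = 0.25·12.5 = 3.125

3.125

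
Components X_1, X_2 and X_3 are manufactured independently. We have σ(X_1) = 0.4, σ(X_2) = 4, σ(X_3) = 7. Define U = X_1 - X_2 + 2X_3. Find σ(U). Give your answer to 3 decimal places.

V(X_1) = 0.16, V(X_2) = 16, V(X_3) = 49
By independence, V(U) = (1)²V(X_1) + (-1)²V(X_2) + (2)²V(X_3)
= (1)²·0.16 + (-1)²·16 + (2)²·49 = 212.16
σ(U) = √212.16 ≈ 14.566

14.566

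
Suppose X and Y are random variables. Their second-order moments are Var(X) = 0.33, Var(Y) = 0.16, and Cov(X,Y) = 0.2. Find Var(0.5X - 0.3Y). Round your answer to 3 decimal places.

Var(0.5X - 0.3Y) = (0.5)²·Var(X) + (-0.3)²·Var(Y) + 2·(0.5)·(-0.3)·Cov(X,Y)
= 0.25·0.33 + 0.09·0.16 + -0.3·0.2 = 0.0369

0.037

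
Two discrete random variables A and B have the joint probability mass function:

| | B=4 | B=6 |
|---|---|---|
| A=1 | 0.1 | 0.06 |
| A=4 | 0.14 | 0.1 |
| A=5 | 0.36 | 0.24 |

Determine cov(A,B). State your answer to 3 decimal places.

E[A] = 4.12,  E[B] = 4.8
E[AB] = 19.8
cov(A,B) = E[AB] − E[A]E[B] = 19.8 − (4.12)(4.8) = 0.024

0.024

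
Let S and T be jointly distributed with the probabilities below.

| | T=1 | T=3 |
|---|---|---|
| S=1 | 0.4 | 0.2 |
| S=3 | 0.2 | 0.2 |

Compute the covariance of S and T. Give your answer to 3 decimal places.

E[S] = 1.8,  E[T] = 1.8
E[ST] = 3.4
cov(S,T) = E[ST] − E[S]E[T] = 3.4 − (1.8)(1.8) = 0.16

0.160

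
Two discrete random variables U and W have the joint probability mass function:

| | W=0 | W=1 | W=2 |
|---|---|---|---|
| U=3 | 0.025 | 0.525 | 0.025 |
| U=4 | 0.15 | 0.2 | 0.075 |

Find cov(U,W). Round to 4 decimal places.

E[U] = 3.425,  E[W] = 0.925
E[UW] = 3.125
cov(U,W) = E[UW] − E[U]E[W] = 3.125 − (3.425)(0.925) = -0.043125

-0.0431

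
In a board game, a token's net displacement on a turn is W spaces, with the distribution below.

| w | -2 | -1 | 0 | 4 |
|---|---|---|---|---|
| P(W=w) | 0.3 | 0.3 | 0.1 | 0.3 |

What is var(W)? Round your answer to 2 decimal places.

6.21

E[W] = (-2)(0.3) + (-1)(0.3) + (0)(0.1) + (4)(0.3) = 0.3
E[W²] = (-2)²(0.3) + (-1)²(0.3) + (0)²(0.1) + (4)²(0.3) = 6.3
var(W) = E[W²] − (E[W])² = 6.3 − (0.3)² = 6.21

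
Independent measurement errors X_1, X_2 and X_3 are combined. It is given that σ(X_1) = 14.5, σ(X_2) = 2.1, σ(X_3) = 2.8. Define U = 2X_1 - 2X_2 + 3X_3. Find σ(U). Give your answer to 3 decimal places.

Var(X_1) = 210.25, Var(X_2) = 4.41, Var(X_3) = 7.84
By independence, Var(U) = (2)²Var(X_1) + (-2)²Var(X_2) + (3)²Var(X_3)
= (2)²·210.25 + (-2)²·4.41 + (3)²·7.84 = 929.2
σ(U) = √929.2 ≈ 30.483

30.483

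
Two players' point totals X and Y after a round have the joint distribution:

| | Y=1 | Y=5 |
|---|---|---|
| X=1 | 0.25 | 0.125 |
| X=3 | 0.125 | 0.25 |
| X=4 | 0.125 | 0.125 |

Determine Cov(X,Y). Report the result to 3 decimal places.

E[X] = 2.5,  E[Y] = 3
E[XY] = 8
Cov(X,Y) = E[XY] − E[X]E[Y] = 8 − (2.5)(3) = 0.5

0.500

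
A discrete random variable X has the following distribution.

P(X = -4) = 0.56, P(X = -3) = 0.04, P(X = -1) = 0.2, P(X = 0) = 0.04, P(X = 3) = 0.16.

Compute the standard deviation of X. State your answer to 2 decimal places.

E[X] = (-4)(0.56) + (-3)(0.04) + (-1)(0.2) + (0)(0.04) + (3)(0.16) = -2.08
E[X²] = (-4)²(0.56) + (-3)²(0.04) + (-1)²(0.2) + (0)²(0.04) + (3)²(0.16) = 10.96
Var(X) = E[X²] − (E[X])² = 10.96 − (-2.08)² = 6.6336
sd(X) = √6.6336 ≈ 2.58

2.58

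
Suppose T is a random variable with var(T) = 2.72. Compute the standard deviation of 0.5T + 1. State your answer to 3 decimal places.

0.825

var(0.5T + 1) = (0.5)²·2.72 = 0.68
SD(0.5T + 1) = √0.68 ≈ 0.825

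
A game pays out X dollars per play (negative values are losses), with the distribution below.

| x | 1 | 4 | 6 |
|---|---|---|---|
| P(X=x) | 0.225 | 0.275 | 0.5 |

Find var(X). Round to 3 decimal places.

E[X] = (1)(0.225) + (4)(0.275) + (6)(0.5) = 4.325
E[X²] = (1)²(0.225) + (4)²(0.275) + (6)²(0.5) = 22.625
var(X) = E[X²] − (E[X])² = 22.625 − (4.325)² = 3.919375

3.919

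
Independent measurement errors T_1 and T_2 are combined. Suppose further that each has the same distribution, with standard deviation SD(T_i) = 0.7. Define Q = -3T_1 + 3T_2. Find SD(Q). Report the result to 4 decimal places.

2.9698

Var(T_i) = (0.7)² = 0.49
By independence, Var(Q) = (-3)²Var(T_1) + (3)²Var(T_2)
= (-3)²·0.49 + (3)²·0.49 = 8.82
SD(Q) = √8.82 ≈ 2.9698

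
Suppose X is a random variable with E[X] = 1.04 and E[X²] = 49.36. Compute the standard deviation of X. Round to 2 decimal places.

Var(X) = 49.36 − (1.04)² = 48.2784
SD(X) = √48.2784 ≈ 6.95

6.95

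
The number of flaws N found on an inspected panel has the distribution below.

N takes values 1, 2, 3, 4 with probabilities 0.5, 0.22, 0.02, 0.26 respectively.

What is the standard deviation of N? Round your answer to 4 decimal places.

E[N] = (1)(0.5) + (2)(0.22) + (3)(0.02) + (4)(0.26) = 2.04
E[N²] = (1)²(0.5) + (2)²(0.22) + (3)²(0.02) + (4)²(0.26) = 5.72
Var(N) = E[N²] − (E[N])² = 5.72 − (2.04)² = 1.5584
SD(N) = √1.5584 ≈ 1.2484

1.2484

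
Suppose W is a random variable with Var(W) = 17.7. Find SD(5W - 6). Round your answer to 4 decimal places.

Var(5W - 6) = (5)²·17.7 = 442.5
SD(5W - 6) = √442.5 ≈ 21.0357

21.0357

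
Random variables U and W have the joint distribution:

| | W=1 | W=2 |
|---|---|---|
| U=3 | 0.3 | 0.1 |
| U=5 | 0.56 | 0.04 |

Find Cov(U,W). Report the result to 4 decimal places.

E[U] = 4.2,  E[W] = 1.14
E[UW] = 4.7
Cov(U,W) = E[UW] − E[U]E[W] = 4.7 − (4.2)(1.14) = -0.088

-0.0880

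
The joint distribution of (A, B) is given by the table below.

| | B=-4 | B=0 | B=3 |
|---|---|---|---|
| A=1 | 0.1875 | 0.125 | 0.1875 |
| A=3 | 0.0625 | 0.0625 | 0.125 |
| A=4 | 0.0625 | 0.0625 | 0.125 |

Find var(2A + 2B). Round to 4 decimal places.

E[A] = 2.25,  E[B] = 0.0625,  E[AB] = 0.6875
var(A) = 6.75 − (2.25)² = 1.6875;  var(B) = 8.9375 − (0.0625)² = 8.93359375
Cov(A,B) = 0.6875 − (2.25)(0.0625) = 0.546875
var(2A + 2B) = (2)²·1.6875 + (2)²·8.93359375 + 2·(2)·(2)·0.546875 = 46.859375

46.8594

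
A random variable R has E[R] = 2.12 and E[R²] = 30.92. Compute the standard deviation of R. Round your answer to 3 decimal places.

Var(R) = 30.92 − (2.12)² = 26.4256
sd(R) = √26.4256 ≈ 5.141

5.141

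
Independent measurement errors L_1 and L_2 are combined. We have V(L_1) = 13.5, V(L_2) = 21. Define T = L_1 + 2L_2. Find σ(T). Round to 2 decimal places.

By independence, V(T) = (1)²V(L_1) + (2)²V(L_2)
= (1)²·13.5 + (2)²·21 = 97.5
σ(T) = √97.5 ≈ 9.87

9.87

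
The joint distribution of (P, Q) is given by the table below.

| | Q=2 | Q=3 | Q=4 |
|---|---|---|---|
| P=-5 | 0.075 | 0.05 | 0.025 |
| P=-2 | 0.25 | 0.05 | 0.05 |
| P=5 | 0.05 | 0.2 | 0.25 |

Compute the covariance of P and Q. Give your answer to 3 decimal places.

E[P] = 1.05,  E[Q] = 2.95
E[PQ] = 4.8
Cov(P,Q) = E[PQ] − E[P]E[Q] = 4.8 − (1.05)(2.95) = 1.7025

1.703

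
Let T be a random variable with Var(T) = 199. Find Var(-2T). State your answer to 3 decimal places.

796.000

Var(-2T) = (-2)²·Var(T) = 4·199 = 796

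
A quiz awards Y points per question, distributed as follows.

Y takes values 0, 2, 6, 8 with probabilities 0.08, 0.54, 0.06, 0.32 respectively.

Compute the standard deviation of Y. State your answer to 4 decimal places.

2.9665

E[Y] = (0)(0.08) + (2)(0.54) + (6)(0.06) + (8)(0.32) = 4
E[Y²] = (0)²(0.08) + (2)²(0.54) + (6)²(0.06) + (8)²(0.32) = 24.8
V(Y) = E[Y²] − (E[Y])² = 24.8 − (4)² = 8.8
SD(Y) = √8.8 ≈ 2.9665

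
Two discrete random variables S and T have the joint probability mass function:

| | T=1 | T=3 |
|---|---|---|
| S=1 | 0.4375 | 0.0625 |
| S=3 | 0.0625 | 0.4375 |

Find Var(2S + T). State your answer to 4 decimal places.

E[S] = 2,  E[T] = 2,  E[ST] = 4.75
Var(S) = 5 − (2)² = 1;  Var(T) = 5 − (2)² = 1
cov(S,T) = 4.75 − (2)(2) = 0.75
Var(2S + T) = (2)²·1 + (1)²·1 + 2·(2)·(1)·0.75 = 8

8.0000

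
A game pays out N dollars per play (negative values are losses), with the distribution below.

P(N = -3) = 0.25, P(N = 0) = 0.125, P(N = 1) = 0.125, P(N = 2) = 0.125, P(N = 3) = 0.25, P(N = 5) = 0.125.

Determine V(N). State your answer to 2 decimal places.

E[N] = (-3)(0.25) + (0)(0.125) + (1)(0.125) + (2)(0.125) + (3)(0.25) + (5)(0.125) = 1
E[N²] = (-3)²(0.25) + (0)²(0.125) + (1)²(0.125) + (2)²(0.125) + (3)²(0.25) + (5)²(0.125) = 8.25
V(N) = E[N²] − (E[N])² = 8.25 − (1)² = 7.25

7.25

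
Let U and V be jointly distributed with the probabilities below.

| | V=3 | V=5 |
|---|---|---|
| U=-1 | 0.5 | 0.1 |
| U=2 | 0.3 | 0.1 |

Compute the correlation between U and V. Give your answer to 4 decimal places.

E[U] = 0.2,  E[V] = 3.4
E[UV] = 0.8
Cov(U,V) = E[UV] − E[U]E[V] = 0.8 − (0.2)(3.4) = 0.12
Var(U) = 2.16,  Var(V) = 0.64
ρ = 0.12 / √(2.16·0.64) ≈ 0.1021

0.1021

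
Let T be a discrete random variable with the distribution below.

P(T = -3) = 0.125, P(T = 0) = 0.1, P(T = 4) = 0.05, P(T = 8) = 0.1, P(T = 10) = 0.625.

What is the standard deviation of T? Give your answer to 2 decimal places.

E[T] = (-3)(0.125) + (0)(0.1) + (4)(0.05) + (8)(0.1) + (10)(0.625) = 6.875
E[T²] = (-3)²(0.125) + (0)²(0.1) + (4)²(0.05) + (8)²(0.1) + (10)²(0.625) = 70.825
V(T) = E[T²] − (E[T])² = 70.825 − (6.875)² = 23.559375
SD(T) = √23.559375 ≈ 4.85

4.85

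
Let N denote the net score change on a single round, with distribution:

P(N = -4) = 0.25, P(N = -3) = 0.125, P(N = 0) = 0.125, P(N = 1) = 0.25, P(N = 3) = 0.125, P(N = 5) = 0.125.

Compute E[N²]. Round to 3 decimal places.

9.625

E[N²] = (-4)²(0.25) + (-3)²(0.125) + (0)²(0.125) + (1)²(0.25) + (3)²(0.125) + (5)²(0.125) = 9.625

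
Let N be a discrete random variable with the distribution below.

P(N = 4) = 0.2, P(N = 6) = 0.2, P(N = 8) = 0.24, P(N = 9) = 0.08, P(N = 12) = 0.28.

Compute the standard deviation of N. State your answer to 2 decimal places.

E[N] = (4)(0.2) + (6)(0.2) + (8)(0.24) + (9)(0.08) + (12)(0.28) = 8
E[N²] = (4)²(0.2) + (6)²(0.2) + (8)²(0.24) + (9)²(0.08) + (12)²(0.28) = 72.56
V(N) = E[N²] − (E[N])² = 72.56 − (8)² = 8.56
SD(N) = √8.56 ≈ 2.93

2.93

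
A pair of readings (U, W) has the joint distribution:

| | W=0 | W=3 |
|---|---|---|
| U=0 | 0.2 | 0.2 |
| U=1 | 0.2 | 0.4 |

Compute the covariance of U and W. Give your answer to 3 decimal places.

E[U] = 0.6,  E[W] = 1.8
E[UW] = 1.2
cov(U,W) = E[UW] − E[U]E[W] = 1.2 − (0.6)(1.8) = 0.12

0.120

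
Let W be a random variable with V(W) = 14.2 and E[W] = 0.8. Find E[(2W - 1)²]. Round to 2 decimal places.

E[2W - 1] = 2·0.8 − 1 = 0.6
V(2W - 1) = (2)²·14.2 = 56.8
E[(2W - 1)²] = V((2W - 1)) + (E[(2W - 1)])² = 56.8 + (0.6)² = 57.16

57.16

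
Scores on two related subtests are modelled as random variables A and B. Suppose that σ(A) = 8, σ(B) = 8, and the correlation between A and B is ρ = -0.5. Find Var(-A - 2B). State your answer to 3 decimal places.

Var(A) = (8)² = 64;  Var(B) = (8)² = 64
cov(A,B) = ρ·σ(A)·σ(B) = -0.5·8·8 = -32
Var(-A - 2B) = (-1)²·Var(A) + (-2)²·Var(B) + 2·(-1)·(-2)·cov(A,B)
= 1·64 + 4·64 + 4·-32 = 192

192.000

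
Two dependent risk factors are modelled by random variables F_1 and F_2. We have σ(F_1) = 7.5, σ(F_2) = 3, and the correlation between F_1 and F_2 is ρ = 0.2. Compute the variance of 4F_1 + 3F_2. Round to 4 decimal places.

Var(F_1) = (7.5)² = 56.25;  Var(F_2) = (3)² = 9
Cov(F_1,F_2) = ρ·σ(F_1)·σ(F_2) = 0.2·7.5·3 = 4.5
Var(4F_1 + 3F_2) = (4)²·Var(F_1) + (3)²·Var(F_2) + 2·(4)·(3)·Cov(F_1,F_2)
= 16·56.25 + 9·9 + 24·4.5 = 1089

1089.0000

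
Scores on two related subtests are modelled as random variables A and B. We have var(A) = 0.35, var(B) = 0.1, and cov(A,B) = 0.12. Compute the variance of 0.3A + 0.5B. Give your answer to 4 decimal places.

0.0925

var(0.3A + 0.5B) = (0.3)²·var(A) + (0.5)²·var(B) + 2·(0.3)·(0.5)·cov(A,B)
= 0.09·0.35 + 0.25·0.1 + 0.3·0.12 = 0.0925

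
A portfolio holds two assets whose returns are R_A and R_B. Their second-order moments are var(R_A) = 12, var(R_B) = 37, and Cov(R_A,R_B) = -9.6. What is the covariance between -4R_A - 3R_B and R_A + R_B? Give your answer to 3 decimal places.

Cov(-4R_A - 3R_B, R_A + R_B) = (-4)(1)var(R_A) + (-3)(1)var(R_B) + [(-4)(1) + (-3)(1)]Cov(R_A,R_B)
= -4·12 + -3·37 + -7·-9.6 = -91.8

-91.800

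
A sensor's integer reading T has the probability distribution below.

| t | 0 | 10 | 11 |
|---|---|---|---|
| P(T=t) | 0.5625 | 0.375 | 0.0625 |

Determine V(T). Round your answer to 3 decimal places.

25.371

E[T] = (0)(0.5625) + (10)(0.375) + (11)(0.0625) = 4.4375
E[T²] = (0)²(0.5625) + (10)²(0.375) + (11)²(0.0625) = 45.0625
V(T) = E[T²] − (E[T])² = 45.0625 − (4.4375)² = 25.37109375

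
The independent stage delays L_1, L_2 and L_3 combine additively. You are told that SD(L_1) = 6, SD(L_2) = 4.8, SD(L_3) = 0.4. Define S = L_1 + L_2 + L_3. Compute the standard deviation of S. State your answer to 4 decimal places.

7.6942

var(L_1) = 36, var(L_2) = 23.04, var(L_3) = 0.16
By independence, var(S) = (1)²var(L_1) + (1)²var(L_2) + (1)²var(L_3)
= (1)²·36 + (1)²·23.04 + (1)²·0.16 = 59.2
SD(S) = √59.2 ≈ 7.6942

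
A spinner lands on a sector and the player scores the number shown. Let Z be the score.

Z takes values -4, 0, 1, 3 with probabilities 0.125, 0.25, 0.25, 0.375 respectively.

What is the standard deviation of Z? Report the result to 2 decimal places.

E[Z] = (-4)(0.125) + (0)(0.25) + (1)(0.25) + (3)(0.375) = 0.875
E[Z²] = (-4)²(0.125) + (0)²(0.25) + (1)²(0.25) + (3)²(0.375) = 5.625
Var(Z) = E[Z²] − (E[Z])² = 5.625 − (0.875)² = 4.859375
SD(Z) = √4.859375 ≈ 2.20

2.20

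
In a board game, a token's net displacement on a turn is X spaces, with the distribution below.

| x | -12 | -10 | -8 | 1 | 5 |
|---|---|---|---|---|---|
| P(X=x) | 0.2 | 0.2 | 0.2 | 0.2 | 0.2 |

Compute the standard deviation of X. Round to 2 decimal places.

6.62

E[X] = (-12)(0.2) + (-10)(0.2) + (-8)(0.2) + (1)(0.2) + (5)(0.2) = -4.8
E[X²] = (-12)²(0.2) + (-10)²(0.2) + (-8)²(0.2) + (1)²(0.2) + (5)²(0.2) = 66.8
Var(X) = E[X²] − (E[X])² = 66.8 − (-4.8)² = 43.76
σ(X) = √43.76 ≈ 6.62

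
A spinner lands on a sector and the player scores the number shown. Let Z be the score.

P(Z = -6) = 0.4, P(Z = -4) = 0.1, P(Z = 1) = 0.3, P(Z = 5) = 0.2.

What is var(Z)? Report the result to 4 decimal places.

19.0500

E[Z] = (-6)(0.4) + (-4)(0.1) + (1)(0.3) + (5)(0.2) = -1.5
E[Z²] = (-6)²(0.4) + (-4)²(0.1) + (1)²(0.3) + (5)²(0.2) = 21.3
var(Z) = E[Z²] − (E[Z])² = 21.3 − (-1.5)² = 19.05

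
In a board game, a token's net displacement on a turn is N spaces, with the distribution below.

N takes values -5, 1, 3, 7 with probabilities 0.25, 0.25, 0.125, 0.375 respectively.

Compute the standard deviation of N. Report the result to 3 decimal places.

E[N] = (-5)(0.25) + (1)(0.25) + (3)(0.125) + (7)(0.375) = 2
E[N²] = (-5)²(0.25) + (1)²(0.25) + (3)²(0.125) + (7)²(0.375) = 26
var(N) = E[N²] − (E[N])² = 26 − (2)² = 22
SD(N) = √22 ≈ 4.690

4.690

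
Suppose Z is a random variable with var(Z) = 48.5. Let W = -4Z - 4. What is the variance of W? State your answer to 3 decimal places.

776.000

var(-4Z - 4) = (-4)²·var(Z) = 16·48.5 = 776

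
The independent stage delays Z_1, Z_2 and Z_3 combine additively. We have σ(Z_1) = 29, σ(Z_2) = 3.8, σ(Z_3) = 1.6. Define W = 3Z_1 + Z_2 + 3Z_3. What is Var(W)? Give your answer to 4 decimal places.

7606.4800

Var(Z_1) = 841, Var(Z_2) = 14.44, Var(Z_3) = 2.56
By independence, Var(W) = (3)²Var(Z_1) + (1)²Var(Z_2) + (3)²Var(Z_3)
= (3)²·841 + (1)²·14.44 + (3)²·2.56 = 7606.48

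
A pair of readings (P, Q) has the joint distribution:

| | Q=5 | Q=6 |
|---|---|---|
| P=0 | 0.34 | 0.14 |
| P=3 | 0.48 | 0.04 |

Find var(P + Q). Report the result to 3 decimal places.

E[P] = 1.56,  E[Q] = 5.18,  E[PQ] = 7.92
var(P) = 4.68 − (1.56)² = 2.2464;  var(Q) = 26.98 − (5.18)² = 0.1476
Cov(P,Q) = 7.92 − (1.56)(5.18) = -0.1608
var(P + Q) = (1)²·2.2464 + (1)²·0.1476 + 2·(1)·(1)·-0.1608 = 2.0724

2.072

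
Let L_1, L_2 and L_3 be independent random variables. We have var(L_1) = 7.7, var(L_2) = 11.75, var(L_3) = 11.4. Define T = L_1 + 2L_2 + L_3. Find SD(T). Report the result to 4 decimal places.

8.1302

By independence, var(T) = (1)²var(L_1) + (2)²var(L_2) + (1)²var(L_3)
= (1)²·7.7 + (2)²·11.75 + (1)²·11.4 = 66.1
SD(T) = √66.1 ≈ 8.1302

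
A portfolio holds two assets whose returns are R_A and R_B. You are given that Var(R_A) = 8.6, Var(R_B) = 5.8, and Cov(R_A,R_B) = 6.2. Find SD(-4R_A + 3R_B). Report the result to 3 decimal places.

6.403

Var(-4R_A + 3R_B) = (-4)²·Var(R_A) + (3)²·Var(R_B) + 2·(-4)·(3)·Cov(R_A,R_B)
= 16·8.6 + 9·5.8 + -24·6.2 = 41
SD(-4R_A + 3R_B) = √41 ≈ 6.403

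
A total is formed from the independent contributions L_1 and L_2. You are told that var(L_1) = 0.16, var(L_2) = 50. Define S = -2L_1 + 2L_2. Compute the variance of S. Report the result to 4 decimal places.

By independence, var(S) = (-2)²var(L_1) + (2)²var(L_2)
= (-2)²·0.16 + (2)²·50 = 200.64

200.6400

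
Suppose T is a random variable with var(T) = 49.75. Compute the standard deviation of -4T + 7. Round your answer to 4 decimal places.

28.2135

var(-4T + 7) = (-4)²·49.75 = 796
sd(-4T + 7) = √796 ≈ 28.2135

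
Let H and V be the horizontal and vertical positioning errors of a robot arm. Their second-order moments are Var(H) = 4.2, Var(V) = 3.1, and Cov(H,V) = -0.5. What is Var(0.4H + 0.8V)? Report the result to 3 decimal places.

2.336

Var(0.4H + 0.8V) = (0.4)²·Var(H) + (0.8)²·Var(V) + 2·(0.4)·(0.8)·Cov(H,V)
= 0.16·4.2 + 0.64·3.1 + 0.64·-0.5 = 2.336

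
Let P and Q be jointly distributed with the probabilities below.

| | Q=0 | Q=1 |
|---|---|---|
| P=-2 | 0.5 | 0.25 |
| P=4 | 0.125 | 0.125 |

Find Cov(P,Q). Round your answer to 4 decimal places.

0.1875

E[P] = -0.5,  E[Q] = 0.375
E[PQ] = 0
Cov(P,Q) = E[PQ] − E[P]E[Q] = 0 − (-0.5)(0.375) = 0.1875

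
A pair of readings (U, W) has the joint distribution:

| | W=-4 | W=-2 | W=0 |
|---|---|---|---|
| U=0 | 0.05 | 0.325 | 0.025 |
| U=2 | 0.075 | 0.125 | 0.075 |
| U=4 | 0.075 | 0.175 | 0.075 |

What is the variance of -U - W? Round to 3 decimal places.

4.560

E[U] = 1.85,  E[W] = -2.05,  E[UW] = -3.7
V(U) = 6.3 − (1.85)² = 2.8775;  V(W) = 5.7 − (-2.05)² = 1.4975
Cov(U,W) = -3.7 − (1.85)(-2.05) = 0.0925
V(-U - W) = (-1)²·2.8775 + (-1)²·1.4975 + 2·(-1)·(-1)·0.0925 = 4.56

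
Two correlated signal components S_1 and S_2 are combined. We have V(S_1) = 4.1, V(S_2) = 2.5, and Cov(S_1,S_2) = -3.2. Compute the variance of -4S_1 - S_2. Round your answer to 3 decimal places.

V(-4S_1 - S_2) = (-4)²·V(S_1) + (-1)²·V(S_2) + 2·(-4)·(-1)·Cov(S_1,S_2)
= 16·4.1 + 1·2.5 + 8·-3.2 = 42.5

42.500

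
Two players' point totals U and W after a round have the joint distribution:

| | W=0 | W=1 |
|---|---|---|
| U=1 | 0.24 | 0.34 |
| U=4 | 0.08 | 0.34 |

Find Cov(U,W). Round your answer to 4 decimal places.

0.1632

E[U] = 2.26,  E[W] = 0.68
E[UW] = 1.7
Cov(U,W) = E[UW] − E[U]E[W] = 1.7 − (2.26)(0.68) = 0.1632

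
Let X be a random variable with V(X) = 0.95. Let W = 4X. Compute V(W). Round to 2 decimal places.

V(4X) = (4)²·V(X) = 16·0.95 = 15.2

15.20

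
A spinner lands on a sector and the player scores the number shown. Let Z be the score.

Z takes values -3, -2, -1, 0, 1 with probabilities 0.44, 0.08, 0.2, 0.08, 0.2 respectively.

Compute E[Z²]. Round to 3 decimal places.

E[Z²] = (-3)²(0.44) + (-2)²(0.08) + (-1)²(0.2) + (0)²(0.08) + (1)²(0.2) = 4.68

4.680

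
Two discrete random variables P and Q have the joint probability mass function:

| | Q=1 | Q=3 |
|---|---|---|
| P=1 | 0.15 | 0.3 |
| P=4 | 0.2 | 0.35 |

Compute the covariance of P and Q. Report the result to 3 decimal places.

E[P] = 2.65,  E[Q] = 2.3
E[PQ] = 6.05
cov(P,Q) = E[PQ] − E[P]E[Q] = 6.05 − (2.65)(2.3) = -0.045

-0.045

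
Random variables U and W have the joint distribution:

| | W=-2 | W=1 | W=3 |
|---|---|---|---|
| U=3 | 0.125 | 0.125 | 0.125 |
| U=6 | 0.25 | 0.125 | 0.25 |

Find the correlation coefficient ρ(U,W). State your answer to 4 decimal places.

E[U] = 4.875,  E[W] = 0.625
E[UW] = 3
cov(U,W) = E[UW] − E[U]E[W] = 3 − (4.875)(0.625) = -0.046875
Var(U) = 2.109375,  Var(W) = 4.734375
ρ = -0.046875 / √(2.109375·4.734375) ≈ -0.0148

-0.0148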